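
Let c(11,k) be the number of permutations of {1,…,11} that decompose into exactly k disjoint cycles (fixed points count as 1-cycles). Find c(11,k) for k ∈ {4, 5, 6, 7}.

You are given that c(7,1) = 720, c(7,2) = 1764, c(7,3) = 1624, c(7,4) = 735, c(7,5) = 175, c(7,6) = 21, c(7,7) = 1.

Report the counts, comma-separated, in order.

8409500, 3416930, 902055, 157773

r8: T_8,1=7×720+0=5040; T_8,2=7×1764+720=13068; T_8,3=7×1624+1764=13132; T_8,4=7×735+1624=6769; T_8,5=7×175+735=1960; T_8,6=7×21+175=322; T_8,7=7×1+21=28
r9: T_9,2=8×13068+5040=109584; T_9,3=8×13132+13068=118124; T_9,4=8×6769+13132=67284; T_9,5=8×1960+6769=22449; T_9,6=8×322+1960=4536; T_9,7=8×28+322=546
r10: T_10,3=9×118124+109584=1172700; T_10,4=9×67284+118124=723680; T_10,5=9×22449+67284=269325; T_10,6=9×4536+22449=63273; T_10,7=9×546+4536=9450
r11: T_11,4=10×723680+1172700=8409500; T_11,5=10×269325+723680=3416930; T_11,6=10×63273+269325=902055; T_11,7=10×9450+63273=157773
Read c(11,4) = 8409500, c(11,5) = 3416930, c(11,6) = 902055, c(11,7) = 157773.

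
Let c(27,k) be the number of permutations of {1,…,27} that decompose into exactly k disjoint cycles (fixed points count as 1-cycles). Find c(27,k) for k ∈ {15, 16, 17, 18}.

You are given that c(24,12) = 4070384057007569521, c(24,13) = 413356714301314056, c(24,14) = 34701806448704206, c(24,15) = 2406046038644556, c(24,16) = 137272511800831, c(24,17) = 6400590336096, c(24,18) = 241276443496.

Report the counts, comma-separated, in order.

@25  (25,13):413356714301314056·24+4070384057007569521→13990945200239106865, (25,14):34701806448704206·24+413356714301314056→1246200069070215000, (25,15):2406046038644556·24+34701806448704206→92446911376173550, (25,16):137272511800831·24+2406046038644556→5700586321864500, (25,17):6400590336096·24+137272511800831→290886679867135, (25,18):241276443496·24+6400590336096→12191224980000
@26  (26,14):1246200069070215000·25+13990945200239106865→45145946926994481865, (26,15):92446911376173550·25+1246200069070215000→3557372853474553750, (26,16):5700586321864500·25+92446911376173550→234961569422786050, (26,17):290886679867135·25+5700586321864500→12972753318542875, (26,18):12191224980000·25+290886679867135→595667304367135
@27  (27,15):3557372853474553750·26+45145946926994481865→137637641117332879365, (27,16):234961569422786050·26+3557372853474553750→9666373658466991050, (27,17):12972753318542875·26+234961569422786050→572253155704900800, (27,18):595667304367135·26+12972753318542875→28460103232088385
Read c(27,15) = 137637641117332879365, c(27,16) = 9666373658466991050, c(27,17) = 572253155704900800, c(27,18) = 28460103232088385.

137637641117332879365, 9666373658466991050, 572253155704900800, 28460103232088385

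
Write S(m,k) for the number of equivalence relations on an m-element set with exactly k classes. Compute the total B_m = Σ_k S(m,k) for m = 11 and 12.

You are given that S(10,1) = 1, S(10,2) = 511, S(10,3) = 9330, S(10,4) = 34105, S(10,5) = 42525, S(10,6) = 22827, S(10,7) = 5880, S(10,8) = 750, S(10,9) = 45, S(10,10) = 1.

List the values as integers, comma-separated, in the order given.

row 11: T[11][1]=1·1+0=1  T[11][2]=2·511+1=1023  T[11][3]=3·9330+511=28501  T[11][4]=4·34105+9330=145750  T[11][5]=5·42525+34105=246730  T[11][6]=6·22827+42525=179487  T[11][7]=7·5880+22827=63987  T[11][8]=8·750+5880=11880  T[11][9]=9·45+750=1155  T[11][10]=10·1+45=55  T[11][11]=11·0+1=1
row 12: T[12][1]=1·1+0=1  T[12][2]=2·1023+1=2047  T[12][3]=3·28501+1023=86526  T[12][4]=4·145750+28501=611501  T[12][5]=5·246730+145750=1379400  T[12][6]=6·179487+246730=1323652  T[12][7]=7·63987+179487=627396  T[12][8]=8·11880+63987=159027  T[12][9]=9·1155+11880=22275  T[12][10]=10·55+1155=1705  T[12][11]=11·1+55=66  T[12][12]=12·0+1=1
B_11 = ΣS(11,k) = 1+1023+28501+145750+246730+179487+63987+11880+1155+55+1 = 678570
B_12 = ΣS(12,k) = 1+2047+86526+611501+1379400+1323652+627396+159027+22275+1705+66+1 = 4213597

678570, 4213597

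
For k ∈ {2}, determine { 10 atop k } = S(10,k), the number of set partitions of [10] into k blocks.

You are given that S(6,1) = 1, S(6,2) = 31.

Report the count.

[7] T[7,1]:1*1+0=1 · T[7,2]:2*31+1=63
[8] T[8,1]:1*1+0=1 · T[8,2]:2*63+1=127
[9] T[9,1]:1*1+0=1 · T[9,2]:2*127+1=255
[10] T[10,2]:2*255+1=511
Read S(10,2) = 511.

511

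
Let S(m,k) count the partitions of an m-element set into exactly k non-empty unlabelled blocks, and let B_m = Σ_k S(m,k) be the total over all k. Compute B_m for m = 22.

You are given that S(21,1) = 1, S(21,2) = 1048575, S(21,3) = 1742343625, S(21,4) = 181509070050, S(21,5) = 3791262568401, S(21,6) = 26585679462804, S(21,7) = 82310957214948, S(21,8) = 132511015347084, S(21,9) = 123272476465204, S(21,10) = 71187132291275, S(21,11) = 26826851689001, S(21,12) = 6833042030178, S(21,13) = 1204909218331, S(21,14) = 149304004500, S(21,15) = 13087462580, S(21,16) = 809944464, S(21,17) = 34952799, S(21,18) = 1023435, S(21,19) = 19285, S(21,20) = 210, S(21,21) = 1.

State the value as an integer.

4506715738447323

i=22: T(22,1)=0+1·1=1 | T(22,2)=1+2·1048575=2097151 | T(22,3)=1048575+3·1742343625=5228079450 | T(22,4)=1742343625+4·181509070050=727778623825 | T(22,5)=181509070050+5·3791262568401=19137821912055 | T(22,6)=3791262568401+6·26585679462804=163305339345225 | T(22,7)=26585679462804+7·82310957214948=602762379967440 | T(22,8)=82310957214948+8·132511015347084=1142399079991620 | T(22,9)=132511015347084+9·123272476465204=1241963303533920 | T(22,10)=123272476465204+10·71187132291275=835143799377954 | T(22,11)=71187132291275+11·26826851689001=366282500870286 | T(22,12)=26826851689001+12·6833042030178=108823356051137 | T(22,13)=6833042030178+13·1204909218331=22496861868481 | T(22,14)=1204909218331+14·149304004500=3295165281331 | T(22,15)=149304004500+15·13087462580=345615943200 | T(22,16)=13087462580+16·809944464=26046574004 | T(22,17)=809944464+17·34952799=1404142047 | T(22,18)=34952799+18·1023435=53374629 | T(22,19)=1023435+19·19285=1389850 | T(22,20)=19285+20·210=23485 | T(22,21)=210+21·1=231 | T(22,22)=1+22·0=1
B_22 = ΣS(22,k) = 1+2097151+5228079450+727778623825+19137821912055+163305339345225+602762379967440+1142399079991620+1241963303533920+835143799377954+366282500870286+108823356051137+22496861868481+3295165281331+345615943200+26046574004+1404142047+53374629+1389850+23485+231+1 = 4506715738447323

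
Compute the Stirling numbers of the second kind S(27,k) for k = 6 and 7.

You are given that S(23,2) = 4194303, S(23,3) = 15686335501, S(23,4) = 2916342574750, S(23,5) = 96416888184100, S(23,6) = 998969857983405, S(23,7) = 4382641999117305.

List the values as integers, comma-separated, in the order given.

1359801318005044551, 11647571772911241531

row 24: T[24][3]=3·15686335501+4194303=47063200806  T[24][4]=4·2916342574750+15686335501=11681056634501  T[24][5]=5·96416888184100+2916342574750=485000783495250  T[24][6]=6·998969857983405+96416888184100=6090236036084530  T[24][7]=7·4382641999117305+998969857983405=31677463851804540
row 25: T[25][4]=4·11681056634501+47063200806=46771289738810  T[25][5]=5·485000783495250+11681056634501=2436684974110751  T[25][6]=6·6090236036084530+485000783495250=37026417000002430  T[25][7]=7·31677463851804540+6090236036084530=227832482998716310
row 26: T[26][5]=5·2436684974110751+46771289738810=12230196160292565  T[26][6]=6·37026417000002430+2436684974110751=224595186974125331  T[26][7]=7·227832482998716310+37026417000002430=1631853797991016600
row 27: T[27][6]=6·224595186974125331+12230196160292565=1359801318005044551  T[27][7]=7·1631853797991016600+224595186974125331=11647571772911241531
Read S(27,6) = 1359801318005044551, S(27,7) = 11647571772911241531.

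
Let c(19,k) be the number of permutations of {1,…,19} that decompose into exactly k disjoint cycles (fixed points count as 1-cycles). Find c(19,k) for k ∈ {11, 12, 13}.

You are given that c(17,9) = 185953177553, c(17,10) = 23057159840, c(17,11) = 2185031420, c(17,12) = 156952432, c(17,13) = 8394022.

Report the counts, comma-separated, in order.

1661573386473, 147560703732, 10246937272

row 18: T[18][10]=17·23057159840+185953177553=577924894833  T[18][11]=17·2185031420+23057159840=60202693980  T[18][12]=17·156952432+2185031420=4853222764  T[18][13]=17·8394022+156952432=299650806
row 19: T[19][11]=18·60202693980+577924894833=1661573386473  T[19][12]=18·4853222764+60202693980=147560703732  T[19][13]=18·299650806+4853222764=10246937272
Read c(19,11) = 1661573386473, c(19,12) = 147560703732, c(19,13) = 10246937272.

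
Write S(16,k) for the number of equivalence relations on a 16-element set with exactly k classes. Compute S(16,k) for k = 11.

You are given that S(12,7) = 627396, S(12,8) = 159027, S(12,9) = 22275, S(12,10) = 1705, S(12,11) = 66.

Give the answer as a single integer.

28936908

r13: T_13,8=8×159027+627396=1899612; T_13,9=9×22275+159027=359502; T_13,10=10×1705+22275=39325; T_13,11=11×66+1705=2431
r14: T_14,9=9×359502+1899612=5135130; T_14,10=10×39325+359502=752752; T_14,11=11×2431+39325=66066
r15: T_15,10=10×752752+5135130=12662650; T_15,11=11×66066+752752=1479478
r16: T_16,11=11×1479478+12662650=28936908
Read S(16,11) = 28936908.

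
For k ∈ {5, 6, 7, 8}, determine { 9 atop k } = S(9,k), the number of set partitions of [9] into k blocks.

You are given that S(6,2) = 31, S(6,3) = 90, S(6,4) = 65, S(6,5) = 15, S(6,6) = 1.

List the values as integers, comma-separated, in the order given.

6951, 2646, 462, 36

[7] T[7,3]:3*90+31=301 · T[7,4]:4*65+90=350 · T[7,5]:5*15+65=140 · T[7,6]:6*1+15=21 · T[7,7]:7*0+1=1
[8] T[8,4]:4*350+301=1701 · T[8,5]:5*140+350=1050 · T[8,6]:6*21+140=266 · T[8,7]:7*1+21=28 · T[8,8]:8*0+1=1
[9] T[9,5]:5*1050+1701=6951 · T[9,6]:6*266+1050=2646 · T[9,7]:7*28+266=462 · T[9,8]:8*1+28=36
Read S(9,5) = 6951, S(9,6) = 2646, S(9,7) = 462, S(9,8) = 36.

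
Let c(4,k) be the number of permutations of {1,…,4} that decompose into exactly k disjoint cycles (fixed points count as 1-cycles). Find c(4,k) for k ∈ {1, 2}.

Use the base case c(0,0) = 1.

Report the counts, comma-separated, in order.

@1  (1,1):0·0+1→1
@2  (2,1):1·1+0→1, (2,2):0·1+1→1
@3  (3,1):1·2+0→2, (3,2):1·2+1→3
@4  (4,1):2·3+0→6, (4,2):3·3+2→11
Read c(4,1) = 6, c(4,2) = 11.

6, 11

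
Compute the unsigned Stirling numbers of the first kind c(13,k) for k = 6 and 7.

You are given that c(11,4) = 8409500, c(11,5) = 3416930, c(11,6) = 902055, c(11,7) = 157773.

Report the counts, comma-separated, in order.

r12: T_12,5=11×3416930+8409500=45995730; T_12,6=11×902055+3416930=13339535; T_12,7=11×157773+902055=2637558
r13: T_13,6=12×13339535+45995730=206070150; T_13,7=12×2637558+13339535=44990231
Read c(13,6) = 206070150, c(13,7) = 44990231.

206070150, 44990231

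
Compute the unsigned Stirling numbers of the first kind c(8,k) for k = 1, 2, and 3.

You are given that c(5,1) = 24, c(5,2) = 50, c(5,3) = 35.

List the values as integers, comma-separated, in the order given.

5040, 13068, 13132

@6  (6,1):24·5+0→120, (6,2):50·5+24→274, (6,3):35·5+50→225
@7  (7,1):120·6+0→720, (7,2):274·6+120→1764, (7,3):225·6+274→1624
@8  (8,1):720·7+0→5040, (8,2):1764·7+720→13068, (8,3):1624·7+1764→13132
Read c(8,1) = 5040, c(8,2) = 13068, c(8,3) = 13132.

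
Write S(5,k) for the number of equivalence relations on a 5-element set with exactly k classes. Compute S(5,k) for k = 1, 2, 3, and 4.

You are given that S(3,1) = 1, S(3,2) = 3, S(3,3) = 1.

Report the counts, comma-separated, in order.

r4: T_4,1=1×1+0=1; T_4,2=2×3+1=7; T_4,3=3×1+3=6; T_4,4=4×0+1=1
r5: T_5,1=1×1+0=1; T_5,2=2×7+1=15; T_5,3=3×6+7=25; T_5,4=4×1+6=10
Read S(5,1) = 1, S(5,2) = 15, S(5,3) = 25, S(5,4) = 10.

1, 15, 25, 10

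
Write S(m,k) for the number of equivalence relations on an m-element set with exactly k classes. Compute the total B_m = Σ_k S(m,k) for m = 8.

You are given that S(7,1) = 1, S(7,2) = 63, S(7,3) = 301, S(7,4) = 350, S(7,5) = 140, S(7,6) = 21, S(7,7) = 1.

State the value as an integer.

r8: T_8,1=1×1+0=1; T_8,2=2×63+1=127; T_8,3=3×301+63=966; T_8,4=4×350+301=1701; T_8,5=5×140+350=1050; T_8,6=6×21+140=266; T_8,7=7×1+21=28; T_8,8=8×0+1=1
B_8 = ΣS(8,k) = 1+127+966+1701+1050+266+28+1 = 4140

4140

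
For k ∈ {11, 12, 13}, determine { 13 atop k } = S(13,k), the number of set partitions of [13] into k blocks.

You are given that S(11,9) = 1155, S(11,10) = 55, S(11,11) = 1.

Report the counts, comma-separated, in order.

r12: T_12,10=10×55+1155=1705; T_12,11=11×1+55=66; T_12,12=12×0+1=1
r13: T_13,11=11×66+1705=2431; T_13,12=12×1+66=78; T_13,13=13×0+1=1
Read S(13,11) = 2431, S(13,12) = 78, S(13,13) = 1.

2431, 78, 1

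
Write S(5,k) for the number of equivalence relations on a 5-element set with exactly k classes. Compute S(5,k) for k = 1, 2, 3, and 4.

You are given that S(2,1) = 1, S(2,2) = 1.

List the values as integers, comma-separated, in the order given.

row 3: T[3][1]=1·1+0=1  T[3][2]=2·1+1=3  T[3][3]=3·0+1=1
row 4: T[4][1]=1·1+0=1  T[4][2]=2·3+1=7  T[4][3]=3·1+3=6  T[4][4]=4·0+1=1
row 5: T[5][1]=1·1+0=1  T[5][2]=2·7+1=15  T[5][3]=3·6+7=25  T[5][4]=4·1+6=10
Read S(5,1) = 1, S(5,2) = 15, S(5,3) = 25, S(5,4) = 10.

1, 15, 25, 10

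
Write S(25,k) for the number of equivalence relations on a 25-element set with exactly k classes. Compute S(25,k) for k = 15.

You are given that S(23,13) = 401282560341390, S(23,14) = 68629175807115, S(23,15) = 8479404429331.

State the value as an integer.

@24  (24,14):68629175807115·14+401282560341390→1362091021641000, (24,15):8479404429331·15+68629175807115→195820242247080
@25  (25,15):195820242247080·15+1362091021641000→4299394655347200
Read S(25,15) = 4299394655347200.

4299394655347200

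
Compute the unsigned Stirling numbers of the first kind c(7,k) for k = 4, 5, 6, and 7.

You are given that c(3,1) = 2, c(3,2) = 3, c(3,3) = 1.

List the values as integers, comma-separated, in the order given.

row 4: T[4][1]=3·2+0=6  T[4][2]=3·3+2=11  T[4][3]=3·1+3=6  T[4][4]=3·0+1=1
row 5: T[5][2]=4·11+6=50  T[5][3]=4·6+11=35  T[5][4]=4·1+6=10  T[5][5]=4·0+1=1
row 6: T[6][3]=5·35+50=225  T[6][4]=5·10+35=85  T[6][5]=5·1+10=15  T[6][6]=5·0+1=1
row 7: T[7][4]=6·85+225=735  T[7][5]=6·15+85=175  T[7][6]=6·1+15=21  T[7][7]=6·0+1=1
Read c(7,4) = 735, c(7,5) = 175, c(7,6) = 21, c(7,7) = 1.

735, 175, 21, 1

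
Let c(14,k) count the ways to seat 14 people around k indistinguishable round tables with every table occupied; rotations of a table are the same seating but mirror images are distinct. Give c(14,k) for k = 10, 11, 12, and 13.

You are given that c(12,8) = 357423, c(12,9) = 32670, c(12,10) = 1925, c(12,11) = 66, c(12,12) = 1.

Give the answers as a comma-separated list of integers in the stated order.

1474473, 91091, 3731, 91

[13] T[13,9]:12*32670+357423=749463 · T[13,10]:12*1925+32670=55770 · T[13,11]:12*66+1925=2717 · T[13,12]:12*1+66=78 · T[13,13]:12*0+1=1
[14] T[14,10]:13*55770+749463=1474473 · T[14,11]:13*2717+55770=91091 · T[14,12]:13*78+2717=3731 · T[14,13]:13*1+78=91
Read c(14,10) = 1474473, c(14,11) = 91091, c(14,12) = 3731, c(14,13) = 91.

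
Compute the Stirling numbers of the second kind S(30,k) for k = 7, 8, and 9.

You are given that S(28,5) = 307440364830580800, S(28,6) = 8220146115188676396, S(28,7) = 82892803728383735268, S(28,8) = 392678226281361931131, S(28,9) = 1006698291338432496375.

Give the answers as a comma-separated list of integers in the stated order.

4168916722553086402080, 26383018684048108297800, 88300984248924568770870

i=29: T(29,6)=307440364830580800+6·8220146115188676396=49628317055962639176 | T(29,7)=8220146115188676396+7·82892803728383735268=588469772213874823272 | T(29,8)=82892803728383735268+8·392678226281361931131=3224318613979279184316 | T(29,9)=392678226281361931131+9·1006698291338432496375=9452962848327254398506
i=30: T(30,7)=49628317055962639176+7·588469772213874823272=4168916722553086402080 | T(30,8)=588469772213874823272+8·3224318613979279184316=26383018684048108297800 | T(30,9)=3224318613979279184316+9·9452962848327254398506=88300984248924568770870
Read S(30,7) = 4168916722553086402080, S(30,8) = 26383018684048108297800, S(30,9) = 88300984248924568770870.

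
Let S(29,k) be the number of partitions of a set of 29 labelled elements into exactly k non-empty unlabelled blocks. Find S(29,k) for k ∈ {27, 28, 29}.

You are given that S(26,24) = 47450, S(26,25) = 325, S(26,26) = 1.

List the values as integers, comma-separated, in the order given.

74907, 406, 1

[27] T[27,25]:25*325+47450=55575 · T[27,26]:26*1+325=351 · T[27,27]:27*0+1=1
[28] T[28,26]:26*351+55575=64701 · T[28,27]:27*1+351=378 · T[28,28]:28*0+1=1
[29] T[29,27]:27*378+64701=74907 · T[29,28]:28*1+378=406 · T[29,29]:29*0+1=1
Read S(29,27) = 74907, S(29,28) = 406, S(29,29) = 1.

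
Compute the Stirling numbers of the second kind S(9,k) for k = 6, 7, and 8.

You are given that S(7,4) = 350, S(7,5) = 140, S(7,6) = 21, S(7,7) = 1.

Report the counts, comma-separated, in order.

@8  (8,5):140·5+350→1050, (8,6):21·6+140→266, (8,7):1·7+21→28, (8,8):0·8+1→1
@9  (9,6):266·6+1050→2646, (9,7):28·7+266→462, (9,8):1·8+28→36
Read S(9,6) = 2646, S(9,7) = 462, S(9,8) = 36.

2646, 462, 36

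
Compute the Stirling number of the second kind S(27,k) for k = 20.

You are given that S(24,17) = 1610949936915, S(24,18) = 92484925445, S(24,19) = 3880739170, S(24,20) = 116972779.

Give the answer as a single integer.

r25: T_25,18=18×92484925445+1610949936915=3275678594925; T_25,19=19×3880739170+92484925445=166218969675; T_25,20=20×116972779+3880739170=6220194750
r26: T_26,19=19×166218969675+3275678594925=6433839018750; T_26,20=20×6220194750+166218969675=290622864675
r27: T_27,20=20×290622864675+6433839018750=12246296312250
Read S(27,20) = 12246296312250.

12246296312250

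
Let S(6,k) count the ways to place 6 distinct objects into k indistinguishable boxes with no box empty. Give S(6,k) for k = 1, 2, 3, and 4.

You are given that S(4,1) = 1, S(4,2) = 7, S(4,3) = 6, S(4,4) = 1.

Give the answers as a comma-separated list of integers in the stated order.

1, 31, 90, 65

r5: T_5,1=1×1+0=1; T_5,2=2×7+1=15; T_5,3=3×6+7=25; T_5,4=4×1+6=10
r6: T_6,1=1×1+0=1; T_6,2=2×15+1=31; T_6,3=3×25+15=90; T_6,4=4×10+25=65
Read S(6,1) = 1, S(6,2) = 31, S(6,3) = 90, S(6,4) = 65.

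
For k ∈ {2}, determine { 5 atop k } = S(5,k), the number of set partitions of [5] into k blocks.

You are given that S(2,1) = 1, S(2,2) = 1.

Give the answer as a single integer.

15

[3] T[3,1]:1*1+0=1 · T[3,2]:2*1+1=3
[4] T[4,1]:1*1+0=1 · T[4,2]:2*3+1=7
[5] T[5,2]:2*7+1=15
Read S(5,2) = 15.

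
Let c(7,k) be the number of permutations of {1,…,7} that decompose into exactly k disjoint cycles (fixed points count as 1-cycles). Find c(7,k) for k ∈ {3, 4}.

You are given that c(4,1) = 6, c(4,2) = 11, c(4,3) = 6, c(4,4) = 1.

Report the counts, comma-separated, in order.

1624, 735

row 5: T[5][1]=4·6+0=24  T[5][2]=4·11+6=50  T[5][3]=4·6+11=35  T[5][4]=4·1+6=10
row 6: T[6][2]=5·50+24=274  T[6][3]=5·35+50=225  T[6][4]=5·10+35=85
row 7: T[7][3]=6·225+274=1624  T[7][4]=6·85+225=735
Read c(7,3) = 1624, c(7,4) = 735.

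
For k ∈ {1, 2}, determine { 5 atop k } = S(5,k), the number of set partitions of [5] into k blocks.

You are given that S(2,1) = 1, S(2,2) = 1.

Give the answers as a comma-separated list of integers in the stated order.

1, 15

@3  (3,1):1·1+0→1, (3,2):1·2+1→3
@4  (4,1):1·1+0→1, (4,2):3·2+1→7
@5  (5,1):1·1+0→1, (5,2):7·2+1→15
Read S(5,1) = 1, S(5,2) = 15.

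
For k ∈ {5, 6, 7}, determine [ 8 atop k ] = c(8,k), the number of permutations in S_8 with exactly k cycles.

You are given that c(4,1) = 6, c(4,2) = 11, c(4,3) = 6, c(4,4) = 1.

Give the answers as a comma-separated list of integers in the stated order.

1960, 322, 28

i=5: T(5,2)=6+4·11=50 | T(5,3)=11+4·6=35 | T(5,4)=6+4·1=10 | T(5,5)=1+4·0=1
i=6: T(6,3)=50+5·35=225 | T(6,4)=35+5·10=85 | T(6,5)=10+5·1=15 | T(6,6)=1+5·0=1
i=7: T(7,4)=225+6·85=735 | T(7,5)=85+6·15=175 | T(7,6)=15+6·1=21 | T(7,7)=1+6·0=1
i=8: T(8,5)=735+7·175=1960 | T(8,6)=175+7·21=322 | T(8,7)=21+7·1=28
Read c(8,5) = 1960, c(8,6) = 322, c(8,7) = 28.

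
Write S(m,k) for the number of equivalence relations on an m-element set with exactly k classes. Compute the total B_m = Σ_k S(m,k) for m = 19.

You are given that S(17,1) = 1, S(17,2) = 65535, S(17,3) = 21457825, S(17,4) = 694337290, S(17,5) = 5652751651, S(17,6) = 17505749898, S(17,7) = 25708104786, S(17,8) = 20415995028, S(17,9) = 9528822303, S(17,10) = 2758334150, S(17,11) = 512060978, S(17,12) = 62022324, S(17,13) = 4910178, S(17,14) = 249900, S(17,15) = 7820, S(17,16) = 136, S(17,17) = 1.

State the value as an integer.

5832742205057

row 18: T[18][1]=1·1+0=1  T[18][2]=2·65535+1=131071  T[18][3]=3·21457825+65535=64439010  T[18][4]=4·694337290+21457825=2798806985  T[18][5]=5·5652751651+694337290=28958095545  T[18][6]=6·17505749898+5652751651=110687251039  T[18][7]=7·25708104786+17505749898=197462483400  T[18][8]=8·20415995028+25708104786=189036065010  T[18][9]=9·9528822303+20415995028=106175395755  T[18][10]=10·2758334150+9528822303=37112163803  T[18][11]=11·512060978+2758334150=8391004908  T[18][12]=12·62022324+512060978=1256328866  T[18][13]=13·4910178+62022324=125854638  T[18][14]=14·249900+4910178=8408778  T[18][15]=15·7820+249900=367200  T[18][16]=16·136+7820=9996  T[18][17]=17·1+136=153  T[18][18]=18·0+1=1
row 19: T[19][1]=1·1+0=1  T[19][2]=2·131071+1=262143  T[19][3]=3·64439010+131071=193448101  T[19][4]=4·2798806985+64439010=11259666950  T[19][5]=5·28958095545+2798806985=147589284710  T[19][6]=6·110687251039+28958095545=693081601779  T[19][7]=7·197462483400+110687251039=1492924634839  T[19][8]=8·189036065010+197462483400=1709751003480  T[19][9]=9·106175395755+189036065010=1144614626805  T[19][10]=10·37112163803+106175395755=477297033785  T[19][11]=11·8391004908+37112163803=129413217791  T[19][12]=12·1256328866+8391004908=23466951300  T[19][13]=13·125854638+1256328866=2892439160  T[19][14]=14·8408778+125854638=243577530  T[19][15]=15·367200+8408778=13916778  T[19][16]=16·9996+367200=527136  T[19][17]=17·153+9996=12597  T[19][18]=18·1+153=171  T[19][19]=19·0+1=1
B_19 = ΣS(19,k) = 1+262143+193448101+11259666950+147589284710+693081601779+1492924634839+1709751003480+1144614626805+477297033785+129413217791+23466951300+2892439160+243577530+13916778+527136+12597+171+1 = 5832742205057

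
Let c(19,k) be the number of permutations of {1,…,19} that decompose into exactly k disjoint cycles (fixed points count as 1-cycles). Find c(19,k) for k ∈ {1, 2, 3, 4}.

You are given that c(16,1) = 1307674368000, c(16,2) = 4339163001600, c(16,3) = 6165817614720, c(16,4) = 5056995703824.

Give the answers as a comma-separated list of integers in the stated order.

i=17: T(17,1)=0+16·1307674368000=20922789888000 | T(17,2)=1307674368000+16·4339163001600=70734282393600 | T(17,3)=4339163001600+16·6165817614720=102992244837120 | T(17,4)=6165817614720+16·5056995703824=87077748875904
i=18: T(18,1)=0+17·20922789888000=355687428096000 | T(18,2)=20922789888000+17·70734282393600=1223405590579200 | T(18,3)=70734282393600+17·102992244837120=1821602444624640 | T(18,4)=102992244837120+17·87077748875904=1583313975727488
i=19: T(19,1)=0+18·355687428096000=6402373705728000 | T(19,2)=355687428096000+18·1223405590579200=22376988058521600 | T(19,3)=1223405590579200+18·1821602444624640=34012249593822720 | T(19,4)=1821602444624640+18·1583313975727488=30321254007719424
Read c(19,1) = 6402373705728000, c(19,2) = 22376988058521600, c(19,3) = 34012249593822720, c(19,4) = 30321254007719424.

6402373705728000, 22376988058521600, 34012249593822720, 30321254007719424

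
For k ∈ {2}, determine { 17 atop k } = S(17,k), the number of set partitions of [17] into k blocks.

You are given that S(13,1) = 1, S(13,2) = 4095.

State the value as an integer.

i=14: T(14,1)=0+1·1=1 | T(14,2)=1+2·4095=8191
i=15: T(15,1)=0+1·1=1 | T(15,2)=1+2·8191=16383
i=16: T(16,1)=0+1·1=1 | T(16,2)=1+2·16383=32767
i=17: T(17,2)=1+2·32767=65535
Read S(17,2) = 65535.

65535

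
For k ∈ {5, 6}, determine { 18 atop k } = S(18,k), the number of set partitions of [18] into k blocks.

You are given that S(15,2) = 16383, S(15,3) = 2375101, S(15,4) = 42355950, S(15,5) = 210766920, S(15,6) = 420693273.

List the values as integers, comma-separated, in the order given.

28958095545, 110687251039

i=16: T(16,3)=16383+3·2375101=7141686 | T(16,4)=2375101+4·42355950=171798901 | T(16,5)=42355950+5·210766920=1096190550 | T(16,6)=210766920+6·420693273=2734926558
i=17: T(17,4)=7141686+4·171798901=694337290 | T(17,5)=171798901+5·1096190550=5652751651 | T(17,6)=1096190550+6·2734926558=17505749898
i=18: T(18,5)=694337290+5·5652751651=28958095545 | T(18,6)=5652751651+6·17505749898=110687251039
Read S(18,5) = 28958095545, S(18,6) = 110687251039.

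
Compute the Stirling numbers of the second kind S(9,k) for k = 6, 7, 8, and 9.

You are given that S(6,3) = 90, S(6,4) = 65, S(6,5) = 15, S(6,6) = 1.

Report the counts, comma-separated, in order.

2646, 462, 36, 1

row 7: T[7][4]=4·65+90=350  T[7][5]=5·15+65=140  T[7][6]=6·1+15=21  T[7][7]=7·0+1=1
row 8: T[8][5]=5·140+350=1050  T[8][6]=6·21+140=266  T[8][7]=7·1+21=28  T[8][8]=8·0+1=1
row 9: T[9][6]=6·266+1050=2646  T[9][7]=7·28+266=462  T[9][8]=8·1+28=36  T[9][9]=9·0+1=1
Read S(9,6) = 2646, S(9,7) = 462, S(9,8) = 36, S(9,9) = 1.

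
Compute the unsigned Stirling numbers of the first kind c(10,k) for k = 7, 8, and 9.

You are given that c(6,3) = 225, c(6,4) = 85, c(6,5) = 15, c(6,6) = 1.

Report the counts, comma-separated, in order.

9450, 870, 45

i=7: T(7,4)=225+6·85=735 | T(7,5)=85+6·15=175 | T(7,6)=15+6·1=21 | T(7,7)=1+6·0=1
i=8: T(8,5)=735+7·175=1960 | T(8,6)=175+7·21=322 | T(8,7)=21+7·1=28 | T(8,8)=1+7·0=1
i=9: T(9,6)=1960+8·322=4536 | T(9,7)=322+8·28=546 | T(9,8)=28+8·1=36 | T(9,9)=1+8·0=1
i=10: T(10,7)=4536+9·546=9450 | T(10,8)=546+9·36=870 | T(10,9)=36+9·1=45
Read c(10,7) = 9450, c(10,8) = 870, c(10,9) = 45.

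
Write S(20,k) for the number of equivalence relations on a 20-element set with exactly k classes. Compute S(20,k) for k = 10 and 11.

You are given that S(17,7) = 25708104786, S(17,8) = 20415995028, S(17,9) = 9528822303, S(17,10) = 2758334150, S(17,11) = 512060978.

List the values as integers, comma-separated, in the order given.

5917584964655, 1900842429486

@18  (18,8):20415995028·8+25708104786→189036065010, (18,9):9528822303·9+20415995028→106175395755, (18,10):2758334150·10+9528822303→37112163803, (18,11):512060978·11+2758334150→8391004908
@19  (19,9):106175395755·9+189036065010→1144614626805, (19,10):37112163803·10+106175395755→477297033785, (19,11):8391004908·11+37112163803→129413217791
@20  (20,10):477297033785·10+1144614626805→5917584964655, (20,11):129413217791·11+477297033785→1900842429486
Read S(20,10) = 5917584964655, S(20,11) = 1900842429486.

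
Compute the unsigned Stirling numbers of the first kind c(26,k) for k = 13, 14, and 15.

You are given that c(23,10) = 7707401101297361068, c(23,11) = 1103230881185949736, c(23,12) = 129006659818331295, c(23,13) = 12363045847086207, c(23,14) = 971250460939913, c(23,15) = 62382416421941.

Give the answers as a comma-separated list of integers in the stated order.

row 24: T[24][11]=23·1103230881185949736+7707401101297361068=33081711368574204996  T[24][12]=23·129006659818331295+1103230881185949736=4070384057007569521  T[24][13]=23·12363045847086207+129006659818331295=413356714301314056  T[24][14]=23·971250460939913+12363045847086207=34701806448704206  T[24][15]=23·62382416421941+971250460939913=2406046038644556
row 25: T[25][12]=24·4070384057007569521+33081711368574204996=130770928736755873500  T[25][13]=24·413356714301314056+4070384057007569521=13990945200239106865  T[25][14]=24·34701806448704206+413356714301314056=1246200069070215000  T[25][15]=24·2406046038644556+34701806448704206=92446911376173550
row 26: T[26][13]=25·13990945200239106865+130770928736755873500=480544558742733545125  T[26][14]=25·1246200069070215000+13990945200239106865=45145946926994481865  T[26][15]=25·92446911376173550+1246200069070215000=3557372853474553750
Read c(26,13) = 480544558742733545125, c(26,14) = 45145946926994481865, c(26,15) = 3557372853474553750.

480544558742733545125, 45145946926994481865, 3557372853474553750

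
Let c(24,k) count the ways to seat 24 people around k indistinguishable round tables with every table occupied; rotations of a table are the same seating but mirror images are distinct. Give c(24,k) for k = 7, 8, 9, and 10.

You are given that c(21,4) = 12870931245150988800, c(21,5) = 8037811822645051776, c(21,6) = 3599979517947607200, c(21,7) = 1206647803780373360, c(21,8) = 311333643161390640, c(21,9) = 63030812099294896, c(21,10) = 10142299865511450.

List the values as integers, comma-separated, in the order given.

row 22: T[22][5]=21·8037811822645051776+12870931245150988800=181664979520697076096  T[22][6]=21·3599979517947607200+8037811822645051776=83637381699544802976  T[22][7]=21·1206647803780373360+3599979517947607200=28939583397335447760  T[22][8]=21·311333643161390640+1206647803780373360=7744654310169576800  T[22][9]=21·63030812099294896+311333643161390640=1634980697246583456  T[22][10]=21·10142299865511450+63030812099294896=276019109275035346
row 23: T[23][6]=22·83637381699544802976+181664979520697076096=2021687376910682741568  T[23][7]=22·28939583397335447760+83637381699544802976=720308216440924653696  T[23][8]=22·7744654310169576800+28939583397335447760=199321978221066137360  T[23][9]=22·1634980697246583456+7744654310169576800=43714229649594412832  T[23][10]=22·276019109275035346+1634980697246583456=7707401101297361068
row 24: T[24][7]=23·720308216440924653696+2021687376910682741568=18588776355051949776576  T[24][8]=23·199321978221066137360+720308216440924653696=5304713715525445812976  T[24][9]=23·43714229649594412832+199321978221066137360=1204749260161737632496  T[24][10]=23·7707401101297361068+43714229649594412832=220984454979433717396
Read c(24,7) = 18588776355051949776576, c(24,8) = 5304713715525445812976, c(24,9) = 1204749260161737632496, c(24,10) = 220984454979433717396.

18588776355051949776576, 5304713715525445812976, 1204749260161737632496, 220984454979433717396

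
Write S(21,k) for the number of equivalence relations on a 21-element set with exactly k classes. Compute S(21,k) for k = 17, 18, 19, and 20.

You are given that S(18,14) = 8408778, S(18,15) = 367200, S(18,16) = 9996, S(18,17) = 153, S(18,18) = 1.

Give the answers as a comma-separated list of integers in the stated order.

row 19: T[19][15]=15·367200+8408778=13916778  T[19][16]=16·9996+367200=527136  T[19][17]=17·153+9996=12597  T[19][18]=18·1+153=171  T[19][19]=19·0+1=1
row 20: T[20][16]=16·527136+13916778=22350954  T[20][17]=17·12597+527136=741285  T[20][18]=18·171+12597=15675  T[20][19]=19·1+171=190  T[20][20]=20·0+1=1
row 21: T[21][17]=17·741285+22350954=34952799  T[21][18]=18·15675+741285=1023435  T[21][19]=19·190+15675=19285  T[21][20]=20·1+190=210
Read S(21,17) = 34952799, S(21,18) = 1023435, S(21,19) = 19285, S(21,20) = 210.

34952799, 1023435, 19285, 210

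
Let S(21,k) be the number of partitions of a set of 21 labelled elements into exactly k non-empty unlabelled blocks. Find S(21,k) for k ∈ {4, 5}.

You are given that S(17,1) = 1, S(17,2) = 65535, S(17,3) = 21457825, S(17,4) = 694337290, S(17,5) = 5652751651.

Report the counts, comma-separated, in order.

181509070050, 3791262568401

i=18: T(18,1)=0+1·1=1 | T(18,2)=1+2·65535=131071 | T(18,3)=65535+3·21457825=64439010 | T(18,4)=21457825+4·694337290=2798806985 | T(18,5)=694337290+5·5652751651=28958095545
i=19: T(19,2)=1+2·131071=262143 | T(19,3)=131071+3·64439010=193448101 | T(19,4)=64439010+4·2798806985=11259666950 | T(19,5)=2798806985+5·28958095545=147589284710
i=20: T(20,3)=262143+3·193448101=580606446 | T(20,4)=193448101+4·11259666950=45232115901 | T(20,5)=11259666950+5·147589284710=749206090500
i=21: T(21,4)=580606446+4·45232115901=181509070050 | T(21,5)=45232115901+5·749206090500=3791262568401
Read S(21,4) = 181509070050, S(21,5) = 3791262568401.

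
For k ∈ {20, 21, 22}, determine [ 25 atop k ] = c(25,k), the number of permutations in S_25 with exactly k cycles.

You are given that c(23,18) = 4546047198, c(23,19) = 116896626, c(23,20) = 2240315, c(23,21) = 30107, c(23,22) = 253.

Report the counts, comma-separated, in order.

11276842500, 238810495, 3795000

[24] T[24,19]:23*116896626+4546047198=7234669596 · T[24,20]:23*2240315+116896626=168423871 · T[24,21]:23*30107+2240315=2932776 · T[24,22]:23*253+30107=35926
[25] T[25,20]:24*168423871+7234669596=11276842500 · T[25,21]:24*2932776+168423871=238810495 · T[25,22]:24*35926+2932776=3795000
Read c(25,20) = 11276842500, c(25,21) = 238810495, c(25,22) = 3795000.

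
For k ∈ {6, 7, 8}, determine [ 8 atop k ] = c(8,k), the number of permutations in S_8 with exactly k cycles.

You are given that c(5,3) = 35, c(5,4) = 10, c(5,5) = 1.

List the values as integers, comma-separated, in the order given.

row 6: T[6][4]=5·10+35=85  T[6][5]=5·1+10=15  T[6][6]=5·0+1=1
row 7: T[7][5]=6·15+85=175  T[7][6]=6·1+15=21  T[7][7]=6·0+1=1
row 8: T[8][6]=7·21+175=322  T[8][7]=7·1+21=28  T[8][8]=7·0+1=1
Read c(8,6) = 322, c(8,7) = 28, c(8,8) = 1.

322, 28, 1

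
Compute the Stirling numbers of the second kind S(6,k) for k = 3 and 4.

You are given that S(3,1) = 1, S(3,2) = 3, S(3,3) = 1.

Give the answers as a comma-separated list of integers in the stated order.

90, 65

[4] T[4,1]:1*1+0=1 · T[4,2]:2*3+1=7 · T[4,3]:3*1+3=6 · T[4,4]:4*0+1=1
[5] T[5,2]:2*7+1=15 · T[5,3]:3*6+7=25 · T[5,4]:4*1+6=10
[6] T[6,3]:3*25+15=90 · T[6,4]:4*10+25=65
Read S(6,3) = 90, S(6,4) = 65.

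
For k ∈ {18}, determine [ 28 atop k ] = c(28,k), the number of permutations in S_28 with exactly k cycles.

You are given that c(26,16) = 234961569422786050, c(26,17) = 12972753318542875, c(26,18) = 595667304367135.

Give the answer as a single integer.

row 27: T[27][17]=26·12972753318542875+234961569422786050=572253155704900800  T[27][18]=26·595667304367135+12972753318542875=28460103232088385
row 28: T[28][18]=27·28460103232088385+572253155704900800=1340675942971287195
Read c(28,18) = 1340675942971287195.

1340675942971287195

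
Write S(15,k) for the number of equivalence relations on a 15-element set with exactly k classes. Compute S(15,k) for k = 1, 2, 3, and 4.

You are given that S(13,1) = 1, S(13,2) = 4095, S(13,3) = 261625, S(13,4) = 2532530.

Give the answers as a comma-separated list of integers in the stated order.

i=14: T(14,1)=0+1·1=1 | T(14,2)=1+2·4095=8191 | T(14,3)=4095+3·261625=788970 | T(14,4)=261625+4·2532530=10391745
i=15: T(15,1)=0+1·1=1 | T(15,2)=1+2·8191=16383 | T(15,3)=8191+3·788970=2375101 | T(15,4)=788970+4·10391745=42355950
Read S(15,1) = 1, S(15,2) = 16383, S(15,3) = 2375101, S(15,4) = 42355950.

1, 16383, 2375101, 42355950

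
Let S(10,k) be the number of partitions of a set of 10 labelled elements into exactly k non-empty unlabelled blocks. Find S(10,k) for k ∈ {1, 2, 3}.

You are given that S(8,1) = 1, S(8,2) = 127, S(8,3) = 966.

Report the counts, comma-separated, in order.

1, 511, 9330

row 9: T[9][1]=1·1+0=1  T[9][2]=2·127+1=255  T[9][3]=3·966+127=3025
row 10: T[10][1]=1·1+0=1  T[10][2]=2·255+1=511  T[10][3]=3·3025+255=9330
Read S(10,1) = 1, S(10,2) = 511, S(10,3) = 9330.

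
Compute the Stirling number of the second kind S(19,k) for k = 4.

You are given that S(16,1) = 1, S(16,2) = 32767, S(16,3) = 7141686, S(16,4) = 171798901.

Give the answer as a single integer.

@17  (17,2):32767·2+1→65535, (17,3):7141686·3+32767→21457825, (17,4):171798901·4+7141686→694337290
@18  (18,3):21457825·3+65535→64439010, (18,4):694337290·4+21457825→2798806985
@19  (19,4):2798806985·4+64439010→11259666950
Read S(19,4) = 11259666950.

11259666950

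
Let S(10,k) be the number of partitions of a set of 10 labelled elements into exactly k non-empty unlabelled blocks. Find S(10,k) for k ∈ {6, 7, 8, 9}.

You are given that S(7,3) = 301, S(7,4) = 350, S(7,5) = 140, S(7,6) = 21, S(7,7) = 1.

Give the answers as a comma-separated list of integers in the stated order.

22827, 5880, 750, 45

@8  (8,4):350·4+301→1701, (8,5):140·5+350→1050, (8,6):21·6+140→266, (8,7):1·7+21→28, (8,8):0·8+1→1
@9  (9,5):1050·5+1701→6951, (9,6):266·6+1050→2646, (9,7):28·7+266→462, (9,8):1·8+28→36, (9,9):0·9+1→1
@10  (10,6):2646·6+6951→22827, (10,7):462·7+2646→5880, (10,8):36·8+462→750, (10,9):1·9+36→45
Read S(10,6) = 22827, S(10,7) = 5880, S(10,8) = 750, S(10,9) = 45.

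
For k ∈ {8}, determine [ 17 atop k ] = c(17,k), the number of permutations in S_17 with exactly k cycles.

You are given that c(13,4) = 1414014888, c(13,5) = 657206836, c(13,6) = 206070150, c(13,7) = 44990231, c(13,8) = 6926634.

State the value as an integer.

row 14: T[14][5]=13·657206836+1414014888=9957703756  T[14][6]=13·206070150+657206836=3336118786  T[14][7]=13·44990231+206070150=790943153  T[14][8]=13·6926634+44990231=135036473
row 15: T[15][6]=14·3336118786+9957703756=56663366760  T[15][7]=14·790943153+3336118786=14409322928  T[15][8]=14·135036473+790943153=2681453775
row 16: T[16][7]=15·14409322928+56663366760=272803210680  T[16][8]=15·2681453775+14409322928=54631129553
row 17: T[17][8]=16·54631129553+272803210680=1146901283528
Read c(17,8) = 1146901283528.

1146901283528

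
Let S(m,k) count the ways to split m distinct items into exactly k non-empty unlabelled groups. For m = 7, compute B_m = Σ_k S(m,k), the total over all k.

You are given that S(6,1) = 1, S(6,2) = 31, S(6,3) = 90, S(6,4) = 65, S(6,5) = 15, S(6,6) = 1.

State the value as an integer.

877

[7] T[7,1]:1*1+0=1 · T[7,2]:2*31+1=63 · T[7,3]:3*90+31=301 · T[7,4]:4*65+90=350 · T[7,5]:5*15+65=140 · T[7,6]:6*1+15=21 · T[7,7]:7*0+1=1
B_7 = ΣS(7,k) = 1+63+301+350+140+21+1 = 877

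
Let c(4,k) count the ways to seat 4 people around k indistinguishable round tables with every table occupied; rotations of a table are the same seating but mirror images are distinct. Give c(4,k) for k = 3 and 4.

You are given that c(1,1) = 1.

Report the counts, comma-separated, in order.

r2: T_2,1=1×1+0=1; T_2,2=1×0+1=1
r3: T_3,2=2×1+1=3; T_3,3=2×0+1=1
r4: T_4,3=3×1+3=6; T_4,4=3×0+1=1
Read c(4,3) = 6, c(4,4) = 1.

6, 1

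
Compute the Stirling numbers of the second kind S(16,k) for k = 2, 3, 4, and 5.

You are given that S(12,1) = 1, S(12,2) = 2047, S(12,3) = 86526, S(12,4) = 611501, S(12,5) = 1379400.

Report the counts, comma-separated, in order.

r13: T_13,1=1×1+0=1; T_13,2=2×2047+1=4095; T_13,3=3×86526+2047=261625; T_13,4=4×611501+86526=2532530; T_13,5=5×1379400+611501=7508501
r14: T_14,1=1×1+0=1; T_14,2=2×4095+1=8191; T_14,3=3×261625+4095=788970; T_14,4=4×2532530+261625=10391745; T_14,5=5×7508501+2532530=40075035
r15: T_15,1=1×1+0=1; T_15,2=2×8191+1=16383; T_15,3=3×788970+8191=2375101; T_15,4=4×10391745+788970=42355950; T_15,5=5×40075035+10391745=210766920
r16: T_16,2=2×16383+1=32767; T_16,3=3×2375101+16383=7141686; T_16,4=4×42355950+2375101=171798901; T_16,5=5×210766920+42355950=1096190550
Read S(16,2) = 32767, S(16,3) = 7141686, S(16,4) = 171798901, S(16,5) = 1096190550.

32767, 7141686, 171798901, 1096190550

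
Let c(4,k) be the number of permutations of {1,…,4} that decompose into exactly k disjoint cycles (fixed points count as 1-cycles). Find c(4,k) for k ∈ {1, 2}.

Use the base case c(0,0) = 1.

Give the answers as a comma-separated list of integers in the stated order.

6, 11

r1: T_1,1=0×0+1=1
r2: T_2,1=1×1+0=1; T_2,2=1×0+1=1
r3: T_3,1=2×1+0=2; T_3,2=2×1+1=3
r4: T_4,1=3×2+0=6; T_4,2=3×3+2=11
Read c(4,1) = 6, c(4,2) = 11.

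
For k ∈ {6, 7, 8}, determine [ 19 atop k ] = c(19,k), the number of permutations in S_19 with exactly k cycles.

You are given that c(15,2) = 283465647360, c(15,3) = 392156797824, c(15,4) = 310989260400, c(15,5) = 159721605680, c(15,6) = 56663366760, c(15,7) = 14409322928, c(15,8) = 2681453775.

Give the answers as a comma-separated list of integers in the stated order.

r16: T_16,3=15×392156797824+283465647360=6165817614720; T_16,4=15×310989260400+392156797824=5056995703824; T_16,5=15×159721605680+310989260400=2706813345600; T_16,6=15×56663366760+159721605680=1009672107080; T_16,7=15×14409322928+56663366760=272803210680; T_16,8=15×2681453775+14409322928=54631129553
r17: T_17,4=16×5056995703824+6165817614720=87077748875904; T_17,5=16×2706813345600+5056995703824=48366009233424; T_17,6=16×1009672107080+2706813345600=18861567058880; T_17,7=16×272803210680+1009672107080=5374523477960; T_17,8=16×54631129553+272803210680=1146901283528
r18: T_18,5=17×48366009233424+87077748875904=909299905844112; T_18,6=17×18861567058880+48366009233424=369012649234384; T_18,7=17×5374523477960+18861567058880=110228466184200; T_18,8=17×1146901283528+5374523477960=24871845297936
r19: T_19,6=18×369012649234384+909299905844112=7551527592063024; T_19,7=18×110228466184200+369012649234384=2353125040549984; T_19,8=18×24871845297936+110228466184200=557921681547048
Read c(19,6) = 7551527592063024, c(19,7) = 2353125040549984, c(19,8) = 557921681547048.

7551527592063024, 2353125040549984, 557921681547048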